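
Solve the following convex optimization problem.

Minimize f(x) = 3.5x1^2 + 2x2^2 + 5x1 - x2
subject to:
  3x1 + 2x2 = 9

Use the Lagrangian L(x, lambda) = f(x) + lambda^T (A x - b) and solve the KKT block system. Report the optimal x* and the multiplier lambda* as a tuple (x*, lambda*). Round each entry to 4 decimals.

Form the Lagrangian:
  L(x, lambda) = (1/2) x^T Q x + c^T x + lambda^T (A x - b)
Stationarity (grad_x L = 0): Q x + c + A^T lambda = 0.
Primal feasibility: A x = b.

This gives the KKT block system:
  [ Q   A^T ] [ x     ]   [-c ]
  [ A    0  ] [ lambda ] = [ b ]

Solving the linear system:
  x*      = (1.2812, 2.5781)
  lambda* = (-4.6562)
  f(x*)   = 22.8672

x* = (1.2812, 2.5781), lambda* = (-4.6562)


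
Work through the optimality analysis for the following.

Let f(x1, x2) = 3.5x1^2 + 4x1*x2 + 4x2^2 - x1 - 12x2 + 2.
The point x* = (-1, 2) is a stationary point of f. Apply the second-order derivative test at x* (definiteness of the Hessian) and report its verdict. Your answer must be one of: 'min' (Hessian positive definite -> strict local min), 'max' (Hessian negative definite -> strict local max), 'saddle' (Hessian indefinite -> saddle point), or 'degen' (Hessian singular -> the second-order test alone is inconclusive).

Compute the Hessian H = grad^2 f:
  H = [[7, 4], [4, 8]]
Verify stationarity: grad f(x*) = H x* + g = (0, 0).
Eigenvalues of H: 3.4689, 11.5311.
Both eigenvalues > 0, so H is positive definite -> x* is a strict local min.

min


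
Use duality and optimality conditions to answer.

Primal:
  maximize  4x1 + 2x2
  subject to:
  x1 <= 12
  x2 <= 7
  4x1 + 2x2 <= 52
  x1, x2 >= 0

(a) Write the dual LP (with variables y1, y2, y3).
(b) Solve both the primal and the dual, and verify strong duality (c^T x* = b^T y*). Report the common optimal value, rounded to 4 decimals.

The standard primal-dual pair for 'max c^T x s.t. A x <= b, x >= 0' is:
  Dual:  min b^T y  s.t.  A^T y >= c,  y >= 0.

So the dual LP is:
  minimize  12y1 + 7y2 + 52y3
  subject to:
    y1 + 4y3 >= 4
    y2 + 2y3 >= 2
    y1, y2, y3 >= 0

Solving the primal: x* = (9.5, 7).
  primal value c^T x* = 52.
Solving the dual: y* = (0, 0, 1).
  dual value b^T y* = 52.
Strong duality: c^T x* = b^T y*. Confirmed.

52


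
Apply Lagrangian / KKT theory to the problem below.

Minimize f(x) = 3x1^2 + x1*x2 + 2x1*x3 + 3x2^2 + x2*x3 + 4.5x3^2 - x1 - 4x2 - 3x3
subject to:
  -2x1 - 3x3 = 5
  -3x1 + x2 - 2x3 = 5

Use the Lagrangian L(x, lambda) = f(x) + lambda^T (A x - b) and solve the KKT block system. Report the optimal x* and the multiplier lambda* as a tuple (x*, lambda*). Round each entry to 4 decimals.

Form the Lagrangian:
  L(x, lambda) = (1/2) x^T Q x + c^T x + lambda^T (A x - b)
Stationarity (grad_x L = 0): Q x + c + A^T lambda = 0.
Primal feasibility: A x = b.

This gives the KKT block system:
  [ Q   A^T ] [ x     ]   [-c ]
  [ A    0  ] [ lambda ] = [ b ]

Solving the linear system:
  x*      = (-0.615, 0.6416, -1.2566)
  lambda* = (-6.3142, 2.0221)
  f(x*)   = 11.6394

x* = (-0.615, 0.6416, -1.2566), lambda* = (-6.3142, 2.0221)


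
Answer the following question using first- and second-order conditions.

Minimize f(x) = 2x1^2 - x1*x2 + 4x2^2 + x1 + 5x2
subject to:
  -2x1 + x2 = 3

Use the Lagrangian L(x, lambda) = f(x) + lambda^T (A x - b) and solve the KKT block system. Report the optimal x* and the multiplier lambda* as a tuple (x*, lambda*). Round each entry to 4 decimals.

Form the Lagrangian:
  L(x, lambda) = (1/2) x^T Q x + c^T x + lambda^T (A x - b)
Stationarity (grad_x L = 0): Q x + c + A^T lambda = 0.
Primal feasibility: A x = b.

This gives the KKT block system:
  [ Q   A^T ] [ x     ]   [-c ]
  [ A    0  ] [ lambda ] = [ b ]

Solving the linear system:
  x*      = (-1.75, -0.5)
  lambda* = (-2.75)
  f(x*)   = 2

x* = (-1.75, -0.5), lambda* = (-2.75)


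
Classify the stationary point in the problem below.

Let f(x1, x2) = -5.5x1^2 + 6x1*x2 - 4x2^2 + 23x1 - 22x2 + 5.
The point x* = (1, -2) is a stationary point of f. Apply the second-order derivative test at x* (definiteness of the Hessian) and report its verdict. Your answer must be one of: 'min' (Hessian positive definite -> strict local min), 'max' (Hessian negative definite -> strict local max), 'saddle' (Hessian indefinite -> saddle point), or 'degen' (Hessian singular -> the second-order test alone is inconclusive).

Compute the Hessian H = grad^2 f:
  H = [[-11, 6], [6, -8]]
Verify stationarity: grad f(x*) = H x* + g = (0, 0).
Eigenvalues of H: -15.6847, -3.3153.
Both eigenvalues < 0, so H is negative definite -> x* is a strict local max.

max


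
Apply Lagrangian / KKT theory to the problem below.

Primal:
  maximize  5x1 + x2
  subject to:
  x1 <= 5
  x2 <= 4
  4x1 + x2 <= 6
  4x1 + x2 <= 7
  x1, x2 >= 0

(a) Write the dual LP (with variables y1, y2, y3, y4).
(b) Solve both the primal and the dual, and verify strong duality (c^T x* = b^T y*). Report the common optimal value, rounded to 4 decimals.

The standard primal-dual pair for 'max c^T x s.t. A x <= b, x >= 0' is:
  Dual:  min b^T y  s.t.  A^T y >= c,  y >= 0.

So the dual LP is:
  minimize  5y1 + 4y2 + 6y3 + 7y4
  subject to:
    y1 + 4y3 + 4y4 >= 5
    y2 + y3 + y4 >= 1
    y1, y2, y3, y4 >= 0

Solving the primal: x* = (1.5, 0).
  primal value c^T x* = 7.5.
Solving the dual: y* = (0, 0, 1.25, 0).
  dual value b^T y* = 7.5.
Strong duality: c^T x* = b^T y*. Confirmed.

7.5


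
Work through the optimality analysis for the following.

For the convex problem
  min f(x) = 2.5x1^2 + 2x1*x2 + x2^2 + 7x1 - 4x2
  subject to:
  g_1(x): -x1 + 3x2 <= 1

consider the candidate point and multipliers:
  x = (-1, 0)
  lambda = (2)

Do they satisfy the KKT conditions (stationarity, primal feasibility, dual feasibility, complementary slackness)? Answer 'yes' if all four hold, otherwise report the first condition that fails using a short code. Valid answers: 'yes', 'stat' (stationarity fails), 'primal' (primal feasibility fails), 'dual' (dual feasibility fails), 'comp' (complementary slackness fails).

Gradient of f: grad f(x) = Q x + c = (2, -6)
Constraint values g_i(x) = a_i^T x - b_i:
  g_1((-1, 0)) = 0
Stationarity residual: grad f(x) + sum_i lambda_i a_i = (0, 0)
  -> stationarity OK
Primal feasibility (all g_i <= 0): OK
Dual feasibility (all lambda_i >= 0): OK
Complementary slackness (lambda_i * g_i(x) = 0 for all i): OK

Verdict: yes, KKT holds.

yes


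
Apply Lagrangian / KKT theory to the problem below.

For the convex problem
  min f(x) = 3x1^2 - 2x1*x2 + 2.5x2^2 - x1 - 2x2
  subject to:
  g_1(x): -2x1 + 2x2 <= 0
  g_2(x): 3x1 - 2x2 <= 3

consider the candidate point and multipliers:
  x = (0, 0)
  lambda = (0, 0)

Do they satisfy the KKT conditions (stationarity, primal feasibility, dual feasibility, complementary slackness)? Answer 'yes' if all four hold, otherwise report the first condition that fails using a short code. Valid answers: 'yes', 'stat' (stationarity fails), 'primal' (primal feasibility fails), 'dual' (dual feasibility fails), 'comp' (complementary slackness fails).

Gradient of f: grad f(x) = Q x + c = (-1, -2)
Constraint values g_i(x) = a_i^T x - b_i:
  g_1((0, 0)) = 0
  g_2((0, 0)) = -3
Stationarity residual: grad f(x) + sum_i lambda_i a_i = (-1, -2)
  -> stationarity FAILS
Primal feasibility (all g_i <= 0): OK
Dual feasibility (all lambda_i >= 0): OK
Complementary slackness (lambda_i * g_i(x) = 0 for all i): OK

Verdict: the first failing condition is stationarity -> stat.

stat


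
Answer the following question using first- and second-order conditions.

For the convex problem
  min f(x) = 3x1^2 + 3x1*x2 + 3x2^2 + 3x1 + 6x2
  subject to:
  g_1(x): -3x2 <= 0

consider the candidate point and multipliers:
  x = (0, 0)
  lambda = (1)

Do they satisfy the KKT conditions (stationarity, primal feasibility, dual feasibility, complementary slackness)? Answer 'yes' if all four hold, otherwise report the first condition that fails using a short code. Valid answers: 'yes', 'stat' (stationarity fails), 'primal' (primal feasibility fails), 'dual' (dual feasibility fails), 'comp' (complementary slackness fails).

Gradient of f: grad f(x) = Q x + c = (3, 6)
Constraint values g_i(x) = a_i^T x - b_i:
  g_1((0, 0)) = 0
Stationarity residual: grad f(x) + sum_i lambda_i a_i = (3, 3)
  -> stationarity FAILS
Primal feasibility (all g_i <= 0): OK
Dual feasibility (all lambda_i >= 0): OK
Complementary slackness (lambda_i * g_i(x) = 0 for all i): OK

Verdict: the first failing condition is stationarity -> stat.

stat


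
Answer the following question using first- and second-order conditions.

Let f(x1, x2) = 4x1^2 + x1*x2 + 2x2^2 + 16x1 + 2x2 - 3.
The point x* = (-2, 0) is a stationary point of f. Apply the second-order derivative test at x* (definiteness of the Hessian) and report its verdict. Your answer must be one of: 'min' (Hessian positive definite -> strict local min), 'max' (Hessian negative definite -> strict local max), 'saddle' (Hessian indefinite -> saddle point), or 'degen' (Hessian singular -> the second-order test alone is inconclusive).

Compute the Hessian H = grad^2 f:
  H = [[8, 1], [1, 4]]
Verify stationarity: grad f(x*) = H x* + g = (0, 0).
Eigenvalues of H: 3.7639, 8.2361.
Both eigenvalues > 0, so H is positive definite -> x* is a strict local min.

min


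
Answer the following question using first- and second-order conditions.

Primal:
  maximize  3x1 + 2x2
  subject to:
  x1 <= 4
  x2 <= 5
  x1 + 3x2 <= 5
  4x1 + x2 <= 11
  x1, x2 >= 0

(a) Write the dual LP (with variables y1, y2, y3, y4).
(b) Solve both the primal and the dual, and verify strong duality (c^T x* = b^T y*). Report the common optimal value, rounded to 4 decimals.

The standard primal-dual pair for 'max c^T x s.t. A x <= b, x >= 0' is:
  Dual:  min b^T y  s.t.  A^T y >= c,  y >= 0.

So the dual LP is:
  minimize  4y1 + 5y2 + 5y3 + 11y4
  subject to:
    y1 + y3 + 4y4 >= 3
    y2 + 3y3 + y4 >= 2
    y1, y2, y3, y4 >= 0

Solving the primal: x* = (2.5455, 0.8182).
  primal value c^T x* = 9.2727.
Solving the dual: y* = (0, 0, 0.4545, 0.6364).
  dual value b^T y* = 9.2727.
Strong duality: c^T x* = b^T y*. Confirmed.

9.2727


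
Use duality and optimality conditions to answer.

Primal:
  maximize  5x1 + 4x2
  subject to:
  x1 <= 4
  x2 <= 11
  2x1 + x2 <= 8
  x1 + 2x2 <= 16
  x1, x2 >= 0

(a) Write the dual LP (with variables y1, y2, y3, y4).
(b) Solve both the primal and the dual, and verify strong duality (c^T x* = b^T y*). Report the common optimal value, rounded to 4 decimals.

The standard primal-dual pair for 'max c^T x s.t. A x <= b, x >= 0' is:
  Dual:  min b^T y  s.t.  A^T y >= c,  y >= 0.

So the dual LP is:
  minimize  4y1 + 11y2 + 8y3 + 16y4
  subject to:
    y1 + 2y3 + y4 >= 5
    y2 + y3 + 2y4 >= 4
    y1, y2, y3, y4 >= 0

Solving the primal: x* = (0, 8).
  primal value c^T x* = 32.
Solving the dual: y* = (0, 0, 2, 1).
  dual value b^T y* = 32.
Strong duality: c^T x* = b^T y*. Confirmed.

32


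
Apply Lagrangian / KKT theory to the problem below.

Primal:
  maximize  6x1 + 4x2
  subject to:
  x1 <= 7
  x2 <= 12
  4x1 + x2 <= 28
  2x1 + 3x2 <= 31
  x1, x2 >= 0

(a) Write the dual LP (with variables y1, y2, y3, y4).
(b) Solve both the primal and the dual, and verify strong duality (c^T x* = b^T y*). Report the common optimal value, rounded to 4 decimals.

The standard primal-dual pair for 'max c^T x s.t. A x <= b, x >= 0' is:
  Dual:  min b^T y  s.t.  A^T y >= c,  y >= 0.

So the dual LP is:
  minimize  7y1 + 12y2 + 28y3 + 31y4
  subject to:
    y1 + 4y3 + 2y4 >= 6
    y2 + y3 + 3y4 >= 4
    y1, y2, y3, y4 >= 0

Solving the primal: x* = (5.3, 6.8).
  primal value c^T x* = 59.
Solving the dual: y* = (0, 0, 1, 1).
  dual value b^T y* = 59.
Strong duality: c^T x* = b^T y*. Confirmed.

59


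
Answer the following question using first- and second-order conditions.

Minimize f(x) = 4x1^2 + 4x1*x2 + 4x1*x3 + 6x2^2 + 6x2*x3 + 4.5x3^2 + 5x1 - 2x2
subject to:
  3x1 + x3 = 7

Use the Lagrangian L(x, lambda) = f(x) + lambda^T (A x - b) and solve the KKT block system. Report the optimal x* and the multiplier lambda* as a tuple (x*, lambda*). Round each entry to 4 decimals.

Form the Lagrangian:
  L(x, lambda) = (1/2) x^T Q x + c^T x + lambda^T (A x - b)
Stationarity (grad_x L = 0): Q x + c + A^T lambda = 0.
Primal feasibility: A x = b.

This gives the KKT block system:
  [ Q   A^T ] [ x     ]   [-c ]
  [ A    0  ] [ lambda ] = [ b ]

Solving the linear system:
  x*      = (2.2466, -0.7123, 0.2603)
  lambda* = (-7.0548)
  f(x*)   = 31.0205

x* = (2.2466, -0.7123, 0.2603), lambda* = (-7.0548)


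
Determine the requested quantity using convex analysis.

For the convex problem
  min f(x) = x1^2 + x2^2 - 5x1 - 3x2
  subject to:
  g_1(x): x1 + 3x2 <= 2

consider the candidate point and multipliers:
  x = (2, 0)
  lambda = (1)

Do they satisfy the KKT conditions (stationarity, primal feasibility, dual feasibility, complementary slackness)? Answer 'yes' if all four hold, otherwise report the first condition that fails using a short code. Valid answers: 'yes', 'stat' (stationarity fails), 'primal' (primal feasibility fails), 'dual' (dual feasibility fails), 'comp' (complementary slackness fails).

Gradient of f: grad f(x) = Q x + c = (-1, -3)
Constraint values g_i(x) = a_i^T x - b_i:
  g_1((2, 0)) = 0
Stationarity residual: grad f(x) + sum_i lambda_i a_i = (0, 0)
  -> stationarity OK
Primal feasibility (all g_i <= 0): OK
Dual feasibility (all lambda_i >= 0): OK
Complementary slackness (lambda_i * g_i(x) = 0 for all i): OK

Verdict: yes, KKT holds.

yes


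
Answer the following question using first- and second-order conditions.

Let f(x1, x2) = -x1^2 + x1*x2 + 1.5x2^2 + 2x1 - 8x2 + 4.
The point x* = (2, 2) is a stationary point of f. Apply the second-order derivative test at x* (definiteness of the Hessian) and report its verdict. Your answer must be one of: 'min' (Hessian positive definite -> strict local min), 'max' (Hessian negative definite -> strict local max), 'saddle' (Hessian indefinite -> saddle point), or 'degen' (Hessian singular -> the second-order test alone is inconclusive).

Compute the Hessian H = grad^2 f:
  H = [[-2, 1], [1, 3]]
Verify stationarity: grad f(x*) = H x* + g = (0, 0).
Eigenvalues of H: -2.1926, 3.1926.
Eigenvalues have mixed signs, so H is indefinite -> x* is a saddle point.

saddle


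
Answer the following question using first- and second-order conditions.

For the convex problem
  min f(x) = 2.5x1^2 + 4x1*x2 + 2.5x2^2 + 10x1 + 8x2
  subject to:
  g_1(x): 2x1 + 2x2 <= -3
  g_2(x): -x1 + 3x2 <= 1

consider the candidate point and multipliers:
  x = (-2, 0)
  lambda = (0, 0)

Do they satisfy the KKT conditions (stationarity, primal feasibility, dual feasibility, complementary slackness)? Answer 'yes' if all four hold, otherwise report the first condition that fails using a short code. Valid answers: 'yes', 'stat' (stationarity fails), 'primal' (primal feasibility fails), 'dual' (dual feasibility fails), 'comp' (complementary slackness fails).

Gradient of f: grad f(x) = Q x + c = (0, 0)
Constraint values g_i(x) = a_i^T x - b_i:
  g_1((-2, 0)) = -1
  g_2((-2, 0)) = 1
Stationarity residual: grad f(x) + sum_i lambda_i a_i = (0, 0)
  -> stationarity OK
Primal feasibility (all g_i <= 0): FAILS
Dual feasibility (all lambda_i >= 0): OK
Complementary slackness (lambda_i * g_i(x) = 0 for all i): OK

Verdict: the first failing condition is primal_feasibility -> primal.

primal


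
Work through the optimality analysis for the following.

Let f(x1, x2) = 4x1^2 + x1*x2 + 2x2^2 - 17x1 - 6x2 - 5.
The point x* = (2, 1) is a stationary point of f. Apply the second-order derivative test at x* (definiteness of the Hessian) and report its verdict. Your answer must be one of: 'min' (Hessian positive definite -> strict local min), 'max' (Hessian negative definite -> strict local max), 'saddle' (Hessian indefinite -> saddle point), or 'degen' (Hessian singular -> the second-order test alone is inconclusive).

Compute the Hessian H = grad^2 f:
  H = [[8, 1], [1, 4]]
Verify stationarity: grad f(x*) = H x* + g = (0, 0).
Eigenvalues of H: 3.7639, 8.2361.
Both eigenvalues > 0, so H is positive definite -> x* is a strict local min.

min


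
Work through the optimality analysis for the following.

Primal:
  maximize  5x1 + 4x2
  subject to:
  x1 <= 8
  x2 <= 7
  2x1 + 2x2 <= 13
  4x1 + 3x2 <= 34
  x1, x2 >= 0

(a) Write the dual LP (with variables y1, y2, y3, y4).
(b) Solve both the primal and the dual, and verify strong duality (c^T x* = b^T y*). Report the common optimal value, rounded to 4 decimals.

The standard primal-dual pair for 'max c^T x s.t. A x <= b, x >= 0' is:
  Dual:  min b^T y  s.t.  A^T y >= c,  y >= 0.

So the dual LP is:
  minimize  8y1 + 7y2 + 13y3 + 34y4
  subject to:
    y1 + 2y3 + 4y4 >= 5
    y2 + 2y3 + 3y4 >= 4
    y1, y2, y3, y4 >= 0

Solving the primal: x* = (6.5, 0).
  primal value c^T x* = 32.5.
Solving the dual: y* = (0, 0, 2.5, 0).
  dual value b^T y* = 32.5.
Strong duality: c^T x* = b^T y*. Confirmed.

32.5


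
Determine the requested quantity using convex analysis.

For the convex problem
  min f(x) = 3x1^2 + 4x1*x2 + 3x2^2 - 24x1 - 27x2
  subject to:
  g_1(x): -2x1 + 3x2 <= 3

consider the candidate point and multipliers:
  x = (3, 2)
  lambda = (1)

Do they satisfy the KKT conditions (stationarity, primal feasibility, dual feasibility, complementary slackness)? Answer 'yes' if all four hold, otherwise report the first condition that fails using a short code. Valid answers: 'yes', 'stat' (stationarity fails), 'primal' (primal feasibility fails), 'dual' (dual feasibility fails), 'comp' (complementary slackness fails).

Gradient of f: grad f(x) = Q x + c = (2, -3)
Constraint values g_i(x) = a_i^T x - b_i:
  g_1((3, 2)) = -3
Stationarity residual: grad f(x) + sum_i lambda_i a_i = (0, 0)
  -> stationarity OK
Primal feasibility (all g_i <= 0): OK
Dual feasibility (all lambda_i >= 0): OK
Complementary slackness (lambda_i * g_i(x) = 0 for all i): FAILS

Verdict: the first failing condition is complementary_slackness -> comp.

comp


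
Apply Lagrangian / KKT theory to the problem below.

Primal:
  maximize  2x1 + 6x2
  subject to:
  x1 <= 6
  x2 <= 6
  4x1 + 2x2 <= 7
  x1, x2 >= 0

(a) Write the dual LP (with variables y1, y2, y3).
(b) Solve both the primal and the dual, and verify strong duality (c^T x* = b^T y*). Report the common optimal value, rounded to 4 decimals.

The standard primal-dual pair for 'max c^T x s.t. A x <= b, x >= 0' is:
  Dual:  min b^T y  s.t.  A^T y >= c,  y >= 0.

So the dual LP is:
  minimize  6y1 + 6y2 + 7y3
  subject to:
    y1 + 4y3 >= 2
    y2 + 2y3 >= 6
    y1, y2, y3 >= 0

Solving the primal: x* = (0, 3.5).
  primal value c^T x* = 21.
Solving the dual: y* = (0, 0, 3).
  dual value b^T y* = 21.
Strong duality: c^T x* = b^T y*. Confirmed.

21


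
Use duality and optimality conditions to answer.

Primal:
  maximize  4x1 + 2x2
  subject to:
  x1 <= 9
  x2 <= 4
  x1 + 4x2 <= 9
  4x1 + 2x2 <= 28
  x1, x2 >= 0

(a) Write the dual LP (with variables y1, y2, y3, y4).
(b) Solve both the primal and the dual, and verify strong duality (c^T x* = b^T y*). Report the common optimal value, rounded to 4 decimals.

The standard primal-dual pair for 'max c^T x s.t. A x <= b, x >= 0' is:
  Dual:  min b^T y  s.t.  A^T y >= c,  y >= 0.

So the dual LP is:
  minimize  9y1 + 4y2 + 9y3 + 28y4
  subject to:
    y1 + y3 + 4y4 >= 4
    y2 + 4y3 + 2y4 >= 2
    y1, y2, y3, y4 >= 0

Solving the primal: x* = (6.7143, 0.5714).
  primal value c^T x* = 28.
Solving the dual: y* = (0, 0, 0, 1).
  dual value b^T y* = 28.
Strong duality: c^T x* = b^T y*. Confirmed.

28


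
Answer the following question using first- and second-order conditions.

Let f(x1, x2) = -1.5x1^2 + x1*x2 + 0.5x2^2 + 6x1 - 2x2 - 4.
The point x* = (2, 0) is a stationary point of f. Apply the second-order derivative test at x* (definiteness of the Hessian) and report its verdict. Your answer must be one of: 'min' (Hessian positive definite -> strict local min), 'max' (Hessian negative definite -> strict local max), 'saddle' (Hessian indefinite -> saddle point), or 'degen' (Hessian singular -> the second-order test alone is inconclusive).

Compute the Hessian H = grad^2 f:
  H = [[-3, 1], [1, 1]]
Verify stationarity: grad f(x*) = H x* + g = (0, 0).
Eigenvalues of H: -3.2361, 1.2361.
Eigenvalues have mixed signs, so H is indefinite -> x* is a saddle point.

saddle


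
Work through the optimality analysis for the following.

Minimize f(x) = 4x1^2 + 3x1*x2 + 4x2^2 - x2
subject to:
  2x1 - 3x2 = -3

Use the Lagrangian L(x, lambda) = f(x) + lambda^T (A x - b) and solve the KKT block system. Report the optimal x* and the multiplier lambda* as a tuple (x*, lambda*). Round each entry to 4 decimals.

Form the Lagrangian:
  L(x, lambda) = (1/2) x^T Q x + c^T x + lambda^T (A x - b)
Stationarity (grad_x L = 0): Q x + c + A^T lambda = 0.
Primal feasibility: A x = b.

This gives the KKT block system:
  [ Q   A^T ] [ x     ]   [-c ]
  [ A    0  ] [ lambda ] = [ b ]

Solving the linear system:
  x*      = (-0.4929, 0.6714)
  lambda* = (0.9643)
  f(x*)   = 1.1107

x* = (-0.4929, 0.6714), lambda* = (0.9643)


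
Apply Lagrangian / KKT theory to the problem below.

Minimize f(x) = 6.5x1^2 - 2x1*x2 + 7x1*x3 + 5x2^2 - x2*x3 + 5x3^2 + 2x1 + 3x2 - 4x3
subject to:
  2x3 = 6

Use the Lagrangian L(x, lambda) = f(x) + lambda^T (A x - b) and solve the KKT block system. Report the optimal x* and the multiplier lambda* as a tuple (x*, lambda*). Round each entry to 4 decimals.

Form the Lagrangian:
  L(x, lambda) = (1/2) x^T Q x + c^T x + lambda^T (A x - b)
Stationarity (grad_x L = 0): Q x + c + A^T lambda = 0.
Primal feasibility: A x = b.

This gives the KKT block system:
  [ Q   A^T ] [ x     ]   [-c ]
  [ A    0  ] [ lambda ] = [ b ]

Solving the linear system:
  x*      = (-1.8254, -0.3651, 3)
  lambda* = (-6.7937)
  f(x*)   = 12.0079

x* = (-1.8254, -0.3651, 3), lambda* = (-6.7937)


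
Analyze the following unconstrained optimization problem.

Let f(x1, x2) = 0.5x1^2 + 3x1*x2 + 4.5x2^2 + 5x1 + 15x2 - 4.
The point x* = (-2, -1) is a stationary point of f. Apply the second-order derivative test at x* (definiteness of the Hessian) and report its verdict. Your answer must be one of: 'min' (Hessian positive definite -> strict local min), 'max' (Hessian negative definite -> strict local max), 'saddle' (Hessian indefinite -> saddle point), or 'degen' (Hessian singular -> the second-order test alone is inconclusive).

Compute the Hessian H = grad^2 f:
  H = [[1, 3], [3, 9]]
Verify stationarity: grad f(x*) = H x* + g = (0, 0).
Eigenvalues of H: 0, 10.
H has a zero eigenvalue (singular; positive semidefinite but not definite), so H is neither positive definite, negative definite, nor indefinite. The second-order test alone is inconclusive -> degen.
(Indeed, f is constant along the null direction of H through x*, so x* is not a strict local extremum.)

degen


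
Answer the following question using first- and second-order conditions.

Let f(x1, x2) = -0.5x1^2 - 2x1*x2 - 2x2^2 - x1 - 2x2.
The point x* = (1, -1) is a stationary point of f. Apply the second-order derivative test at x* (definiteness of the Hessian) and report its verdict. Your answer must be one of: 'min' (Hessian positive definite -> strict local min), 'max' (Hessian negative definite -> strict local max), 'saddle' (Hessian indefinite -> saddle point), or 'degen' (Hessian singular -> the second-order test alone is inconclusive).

Compute the Hessian H = grad^2 f:
  H = [[-1, -2], [-2, -4]]
Verify stationarity: grad f(x*) = H x* + g = (0, 0).
Eigenvalues of H: -5, 0.
H has a zero eigenvalue (singular; negative semidefinite but not definite), so H is neither positive definite, negative definite, nor indefinite. The second-order test alone is inconclusive -> degen.
(Indeed, f is constant along the null direction of H through x*, so x* is not a strict local extremum.)

degen


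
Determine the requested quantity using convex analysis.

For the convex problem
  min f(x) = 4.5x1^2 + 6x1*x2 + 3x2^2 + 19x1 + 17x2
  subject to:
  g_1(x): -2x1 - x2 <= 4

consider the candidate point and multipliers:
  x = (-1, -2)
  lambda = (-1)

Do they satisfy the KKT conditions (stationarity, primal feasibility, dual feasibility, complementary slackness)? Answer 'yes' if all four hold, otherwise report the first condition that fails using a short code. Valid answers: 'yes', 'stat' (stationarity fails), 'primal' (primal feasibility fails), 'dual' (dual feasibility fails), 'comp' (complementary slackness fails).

Gradient of f: grad f(x) = Q x + c = (-2, -1)
Constraint values g_i(x) = a_i^T x - b_i:
  g_1((-1, -2)) = 0
Stationarity residual: grad f(x) + sum_i lambda_i a_i = (0, 0)
  -> stationarity OK
Primal feasibility (all g_i <= 0): OK
Dual feasibility (all lambda_i >= 0): FAILS
Complementary slackness (lambda_i * g_i(x) = 0 for all i): OK

Verdict: the first failing condition is dual_feasibility -> dual.

dual


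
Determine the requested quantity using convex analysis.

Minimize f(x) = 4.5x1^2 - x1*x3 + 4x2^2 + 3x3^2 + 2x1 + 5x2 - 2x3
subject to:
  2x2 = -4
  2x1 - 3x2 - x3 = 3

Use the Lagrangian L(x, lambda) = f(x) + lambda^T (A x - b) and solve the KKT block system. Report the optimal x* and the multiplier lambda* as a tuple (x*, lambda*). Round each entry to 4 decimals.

Form the Lagrangian:
  L(x, lambda) = (1/2) x^T Q x + c^T x + lambda^T (A x - b)
Stationarity (grad_x L = 0): Q x + c + A^T lambda = 0.
Primal feasibility: A x = b.

This gives the KKT block system:
  [ Q   A^T ] [ x     ]   [-c ]
  [ A    0  ] [ lambda ] = [ b ]

Solving the linear system:
  x*      = (-1.069, -2, 0.8621)
  lambda* = (11.8621, 4.2414)
  f(x*)   = 10.431

x* = (-1.069, -2, 0.8621), lambda* = (11.8621, 4.2414)


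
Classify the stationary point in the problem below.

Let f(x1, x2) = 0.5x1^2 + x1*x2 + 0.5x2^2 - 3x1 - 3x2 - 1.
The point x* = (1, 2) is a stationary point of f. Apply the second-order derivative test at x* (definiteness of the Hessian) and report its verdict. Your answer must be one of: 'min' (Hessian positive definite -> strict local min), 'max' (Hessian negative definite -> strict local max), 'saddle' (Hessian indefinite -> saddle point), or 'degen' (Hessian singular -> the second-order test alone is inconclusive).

Compute the Hessian H = grad^2 f:
  H = [[1, 1], [1, 1]]
Verify stationarity: grad f(x*) = H x* + g = (0, 0).
Eigenvalues of H: 0, 2.
H has a zero eigenvalue (singular; positive semidefinite but not definite), so H is neither positive definite, negative definite, nor indefinite. The second-order test alone is inconclusive -> degen.
(Indeed, f is constant along the null direction of H through x*, so x* is not a strict local extremum.)

degen


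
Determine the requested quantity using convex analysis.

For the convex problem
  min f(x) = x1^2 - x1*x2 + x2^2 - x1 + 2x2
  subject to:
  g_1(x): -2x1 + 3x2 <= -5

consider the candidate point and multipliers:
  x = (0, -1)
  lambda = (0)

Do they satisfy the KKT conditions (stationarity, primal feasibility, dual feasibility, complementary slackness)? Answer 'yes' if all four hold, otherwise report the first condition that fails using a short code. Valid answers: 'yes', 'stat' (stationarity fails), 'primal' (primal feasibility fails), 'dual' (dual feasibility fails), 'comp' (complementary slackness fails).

Gradient of f: grad f(x) = Q x + c = (0, 0)
Constraint values g_i(x) = a_i^T x - b_i:
  g_1((0, -1)) = 2
Stationarity residual: grad f(x) + sum_i lambda_i a_i = (0, 0)
  -> stationarity OK
Primal feasibility (all g_i <= 0): FAILS
Dual feasibility (all lambda_i >= 0): OK
Complementary slackness (lambda_i * g_i(x) = 0 for all i): OK

Verdict: the first failing condition is primal_feasibility -> primal.

primal


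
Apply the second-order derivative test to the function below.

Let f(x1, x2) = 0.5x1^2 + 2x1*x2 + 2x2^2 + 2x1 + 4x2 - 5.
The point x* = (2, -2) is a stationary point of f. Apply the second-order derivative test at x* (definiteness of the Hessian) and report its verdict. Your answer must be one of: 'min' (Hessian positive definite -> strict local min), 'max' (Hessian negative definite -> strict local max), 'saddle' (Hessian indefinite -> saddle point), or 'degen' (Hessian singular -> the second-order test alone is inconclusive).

Compute the Hessian H = grad^2 f:
  H = [[1, 2], [2, 4]]
Verify stationarity: grad f(x*) = H x* + g = (0, 0).
Eigenvalues of H: 0, 5.
H has a zero eigenvalue (singular; positive semidefinite but not definite), so H is neither positive definite, negative definite, nor indefinite. The second-order test alone is inconclusive -> degen.
(Indeed, f is constant along the null direction of H through x*, so x* is not a strict local extremum.)

degen


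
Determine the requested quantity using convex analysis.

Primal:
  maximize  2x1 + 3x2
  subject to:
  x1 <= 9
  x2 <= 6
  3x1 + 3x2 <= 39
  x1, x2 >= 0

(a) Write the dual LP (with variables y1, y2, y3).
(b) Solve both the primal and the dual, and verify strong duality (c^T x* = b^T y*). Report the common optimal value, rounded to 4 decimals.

The standard primal-dual pair for 'max c^T x s.t. A x <= b, x >= 0' is:
  Dual:  min b^T y  s.t.  A^T y >= c,  y >= 0.

So the dual LP is:
  minimize  9y1 + 6y2 + 39y3
  subject to:
    y1 + 3y3 >= 2
    y2 + 3y3 >= 3
    y1, y2, y3 >= 0

Solving the primal: x* = (7, 6).
  primal value c^T x* = 32.
Solving the dual: y* = (0, 1, 0.6667).
  dual value b^T y* = 32.
Strong duality: c^T x* = b^T y*. Confirmed.

32


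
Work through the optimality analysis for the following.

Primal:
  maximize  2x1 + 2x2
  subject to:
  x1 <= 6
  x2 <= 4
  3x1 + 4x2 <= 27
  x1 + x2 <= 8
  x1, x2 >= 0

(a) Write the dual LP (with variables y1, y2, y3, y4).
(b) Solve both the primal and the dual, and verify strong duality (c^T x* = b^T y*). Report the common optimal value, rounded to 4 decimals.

The standard primal-dual pair for 'max c^T x s.t. A x <= b, x >= 0' is:
  Dual:  min b^T y  s.t.  A^T y >= c,  y >= 0.

So the dual LP is:
  minimize  6y1 + 4y2 + 27y3 + 8y4
  subject to:
    y1 + 3y3 + y4 >= 2
    y2 + 4y3 + y4 >= 2
    y1, y2, y3, y4 >= 0

Solving the primal: x* = (6, 2).
  primal value c^T x* = 16.
Solving the dual: y* = (0, 0, 0, 2).
  dual value b^T y* = 16.
Strong duality: c^T x* = b^T y*. Confirmed.

16


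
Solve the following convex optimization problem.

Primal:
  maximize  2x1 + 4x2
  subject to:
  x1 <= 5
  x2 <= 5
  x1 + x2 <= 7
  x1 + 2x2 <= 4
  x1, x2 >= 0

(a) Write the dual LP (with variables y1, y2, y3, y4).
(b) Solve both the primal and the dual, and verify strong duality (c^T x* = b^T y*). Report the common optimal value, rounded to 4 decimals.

The standard primal-dual pair for 'max c^T x s.t. A x <= b, x >= 0' is:
  Dual:  min b^T y  s.t.  A^T y >= c,  y >= 0.

So the dual LP is:
  minimize  5y1 + 5y2 + 7y3 + 4y4
  subject to:
    y1 + y3 + y4 >= 2
    y2 + y3 + 2y4 >= 4
    y1, y2, y3, y4 >= 0

Solving the primal: x* = (4, 0).
  primal value c^T x* = 8.
Solving the dual: y* = (0, 0, 0, 2).
  dual value b^T y* = 8.
Strong duality: c^T x* = b^T y*. Confirmed.

8


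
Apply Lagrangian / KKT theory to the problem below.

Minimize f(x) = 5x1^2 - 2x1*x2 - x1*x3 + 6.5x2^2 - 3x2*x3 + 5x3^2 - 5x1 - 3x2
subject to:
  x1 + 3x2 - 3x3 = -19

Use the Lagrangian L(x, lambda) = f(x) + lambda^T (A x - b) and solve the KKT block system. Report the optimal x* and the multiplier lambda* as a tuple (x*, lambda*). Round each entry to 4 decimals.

Form the Lagrangian:
  L(x, lambda) = (1/2) x^T Q x + c^T x + lambda^T (A x - b)
Stationarity (grad_x L = 0): Q x + c + A^T lambda = 0.
Primal feasibility: A x = b.

This gives the KKT block system:
  [ Q   A^T ] [ x     ]   [-c ]
  [ A    0  ] [ lambda ] = [ b ]

Solving the linear system:
  x*      = (-1.0941, -2.4743, 3.4944)
  lambda* = (14.4868)
  f(x*)   = 144.0715

x* = (-1.0941, -2.4743, 3.4944), lambda* = (14.4868)


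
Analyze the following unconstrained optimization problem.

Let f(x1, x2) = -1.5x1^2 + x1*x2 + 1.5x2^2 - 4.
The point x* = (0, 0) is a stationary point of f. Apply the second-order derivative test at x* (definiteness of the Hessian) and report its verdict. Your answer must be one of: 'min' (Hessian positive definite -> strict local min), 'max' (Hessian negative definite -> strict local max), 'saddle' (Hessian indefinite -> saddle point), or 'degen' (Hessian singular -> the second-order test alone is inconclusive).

Compute the Hessian H = grad^2 f:
  H = [[-3, 1], [1, 3]]
Verify stationarity: grad f(x*) = H x* + g = (0, 0).
Eigenvalues of H: -3.1623, 3.1623.
Eigenvalues have mixed signs, so H is indefinite -> x* is a saddle point.

saddle


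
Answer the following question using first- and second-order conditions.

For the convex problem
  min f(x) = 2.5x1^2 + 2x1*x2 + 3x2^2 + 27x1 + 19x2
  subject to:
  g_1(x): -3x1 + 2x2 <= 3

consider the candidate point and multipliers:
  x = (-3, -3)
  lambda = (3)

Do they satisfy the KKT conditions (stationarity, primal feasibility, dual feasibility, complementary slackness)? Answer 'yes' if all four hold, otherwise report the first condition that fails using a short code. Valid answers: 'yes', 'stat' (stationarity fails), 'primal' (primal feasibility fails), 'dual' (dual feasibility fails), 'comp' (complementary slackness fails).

Gradient of f: grad f(x) = Q x + c = (6, -5)
Constraint values g_i(x) = a_i^T x - b_i:
  g_1((-3, -3)) = 0
Stationarity residual: grad f(x) + sum_i lambda_i a_i = (-3, 1)
  -> stationarity FAILS
Primal feasibility (all g_i <= 0): OK
Dual feasibility (all lambda_i >= 0): OK
Complementary slackness (lambda_i * g_i(x) = 0 for all i): OK

Verdict: the first failing condition is stationarity -> stat.

stat


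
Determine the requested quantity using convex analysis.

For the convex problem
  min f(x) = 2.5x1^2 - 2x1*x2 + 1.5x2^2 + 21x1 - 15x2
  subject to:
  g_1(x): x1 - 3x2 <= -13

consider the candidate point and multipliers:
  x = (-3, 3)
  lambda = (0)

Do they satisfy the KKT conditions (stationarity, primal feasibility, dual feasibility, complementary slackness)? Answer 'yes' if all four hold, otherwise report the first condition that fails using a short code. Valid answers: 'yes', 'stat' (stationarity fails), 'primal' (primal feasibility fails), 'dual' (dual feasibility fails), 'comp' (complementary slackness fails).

Gradient of f: grad f(x) = Q x + c = (0, 0)
Constraint values g_i(x) = a_i^T x - b_i:
  g_1((-3, 3)) = 1
Stationarity residual: grad f(x) + sum_i lambda_i a_i = (0, 0)
  -> stationarity OK
Primal feasibility (all g_i <= 0): FAILS
Dual feasibility (all lambda_i >= 0): OK
Complementary slackness (lambda_i * g_i(x) = 0 for all i): OK

Verdict: the first failing condition is primal_feasibility -> primal.

primal


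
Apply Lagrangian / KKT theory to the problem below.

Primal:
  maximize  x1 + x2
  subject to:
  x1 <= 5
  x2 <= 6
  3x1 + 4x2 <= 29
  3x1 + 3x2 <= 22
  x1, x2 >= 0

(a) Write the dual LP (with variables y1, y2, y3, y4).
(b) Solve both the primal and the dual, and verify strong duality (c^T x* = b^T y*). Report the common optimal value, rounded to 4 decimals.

The standard primal-dual pair for 'max c^T x s.t. A x <= b, x >= 0' is:
  Dual:  min b^T y  s.t.  A^T y >= c,  y >= 0.

So the dual LP is:
  minimize  5y1 + 6y2 + 29y3 + 22y4
  subject to:
    y1 + 3y3 + 3y4 >= 1
    y2 + 4y3 + 3y4 >= 1
    y1, y2, y3, y4 >= 0

Solving the primal: x* = (5, 2.3333).
  primal value c^T x* = 7.3333.
Solving the dual: y* = (0, 0, 0, 0.3333).
  dual value b^T y* = 7.3333.
Strong duality: c^T x* = b^T y*. Confirmed.

7.3333


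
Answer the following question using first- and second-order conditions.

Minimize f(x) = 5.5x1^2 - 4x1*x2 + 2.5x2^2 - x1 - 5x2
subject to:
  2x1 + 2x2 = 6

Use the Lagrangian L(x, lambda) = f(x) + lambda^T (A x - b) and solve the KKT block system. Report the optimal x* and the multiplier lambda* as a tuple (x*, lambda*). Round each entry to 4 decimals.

Form the Lagrangian:
  L(x, lambda) = (1/2) x^T Q x + c^T x + lambda^T (A x - b)
Stationarity (grad_x L = 0): Q x + c + A^T lambda = 0.
Primal feasibility: A x = b.

This gives the KKT block system:
  [ Q   A^T ] [ x     ]   [-c ]
  [ A    0  ] [ lambda ] = [ b ]

Solving the linear system:
  x*      = (0.9583, 2.0417)
  lambda* = (-0.6875)
  f(x*)   = -3.5208

x* = (0.9583, 2.0417), lambda* = (-0.6875)


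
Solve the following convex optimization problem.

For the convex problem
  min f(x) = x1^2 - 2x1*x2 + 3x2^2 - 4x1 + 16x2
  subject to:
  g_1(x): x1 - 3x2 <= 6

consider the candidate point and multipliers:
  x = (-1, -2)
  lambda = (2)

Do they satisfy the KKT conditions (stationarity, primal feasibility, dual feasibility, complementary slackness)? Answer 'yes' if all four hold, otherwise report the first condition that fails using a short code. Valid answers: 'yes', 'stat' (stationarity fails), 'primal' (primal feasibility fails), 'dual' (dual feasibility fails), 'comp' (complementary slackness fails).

Gradient of f: grad f(x) = Q x + c = (-2, 6)
Constraint values g_i(x) = a_i^T x - b_i:
  g_1((-1, -2)) = -1
Stationarity residual: grad f(x) + sum_i lambda_i a_i = (0, 0)
  -> stationarity OK
Primal feasibility (all g_i <= 0): OK
Dual feasibility (all lambda_i >= 0): OK
Complementary slackness (lambda_i * g_i(x) = 0 for all i): FAILS

Verdict: the first failing condition is complementary_slackness -> comp.

comp


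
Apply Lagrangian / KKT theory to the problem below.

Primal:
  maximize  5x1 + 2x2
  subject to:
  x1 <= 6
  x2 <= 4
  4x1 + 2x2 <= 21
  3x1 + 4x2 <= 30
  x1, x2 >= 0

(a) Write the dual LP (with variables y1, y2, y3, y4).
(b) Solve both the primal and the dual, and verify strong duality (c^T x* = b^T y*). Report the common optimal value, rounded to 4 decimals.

The standard primal-dual pair for 'max c^T x s.t. A x <= b, x >= 0' is:
  Dual:  min b^T y  s.t.  A^T y >= c,  y >= 0.

So the dual LP is:
  minimize  6y1 + 4y2 + 21y3 + 30y4
  subject to:
    y1 + 4y3 + 3y4 >= 5
    y2 + 2y3 + 4y4 >= 2
    y1, y2, y3, y4 >= 0

Solving the primal: x* = (5.25, 0).
  primal value c^T x* = 26.25.
Solving the dual: y* = (0, 0, 1.25, 0).
  dual value b^T y* = 26.25.
Strong duality: c^T x* = b^T y*. Confirmed.

26.25


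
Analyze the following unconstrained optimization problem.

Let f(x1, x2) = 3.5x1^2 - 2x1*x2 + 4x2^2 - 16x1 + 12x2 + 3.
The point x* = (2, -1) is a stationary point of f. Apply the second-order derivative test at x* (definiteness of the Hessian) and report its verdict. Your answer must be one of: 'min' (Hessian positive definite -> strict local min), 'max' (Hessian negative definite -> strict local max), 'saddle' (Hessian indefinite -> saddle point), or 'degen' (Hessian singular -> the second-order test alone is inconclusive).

Compute the Hessian H = grad^2 f:
  H = [[7, -2], [-2, 8]]
Verify stationarity: grad f(x*) = H x* + g = (0, 0).
Eigenvalues of H: 5.4384, 9.5616.
Both eigenvalues > 0, so H is positive definite -> x* is a strict local min.

min


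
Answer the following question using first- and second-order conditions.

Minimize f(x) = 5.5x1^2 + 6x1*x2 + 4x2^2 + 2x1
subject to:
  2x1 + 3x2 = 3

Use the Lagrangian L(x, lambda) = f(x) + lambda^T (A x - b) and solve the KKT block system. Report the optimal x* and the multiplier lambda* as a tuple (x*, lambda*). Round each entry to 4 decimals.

Form the Lagrangian:
  L(x, lambda) = (1/2) x^T Q x + c^T x + lambda^T (A x - b)
Stationarity (grad_x L = 0): Q x + c + A^T lambda = 0.
Primal feasibility: A x = b.

This gives the KKT block system:
  [ Q   A^T ] [ x     ]   [-c ]
  [ A    0  ] [ lambda ] = [ b ]

Solving the linear system:
  x*      = (-0.4068, 1.2712)
  lambda* = (-2.5763)
  f(x*)   = 3.4576

x* = (-0.4068, 1.2712), lambda* = (-2.5763)


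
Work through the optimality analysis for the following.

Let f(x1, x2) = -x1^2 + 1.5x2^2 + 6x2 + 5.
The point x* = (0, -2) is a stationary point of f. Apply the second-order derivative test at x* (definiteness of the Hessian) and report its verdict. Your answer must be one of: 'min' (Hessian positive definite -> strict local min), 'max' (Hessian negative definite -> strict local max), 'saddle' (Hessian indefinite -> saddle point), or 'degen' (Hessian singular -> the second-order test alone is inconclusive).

Compute the Hessian H = grad^2 f:
  H = [[-2, 0], [0, 3]]
Verify stationarity: grad f(x*) = H x* + g = (0, 0).
Eigenvalues of H: -2, 3.
Eigenvalues have mixed signs, so H is indefinite -> x* is a saddle point.

saddle
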